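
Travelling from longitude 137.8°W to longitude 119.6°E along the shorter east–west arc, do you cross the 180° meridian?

Naïve |119.6 − -137.8| = 257.4° > 180°, so the shorter arc goes the other way round — across 180°.
Signed shortest Δλ = ((119.6 − -137.8 + 180) mod 360) − 180 = -102.6°.
Going west by 102.6° from -137.8° passes through 180° before reaching +119.6°.

Yes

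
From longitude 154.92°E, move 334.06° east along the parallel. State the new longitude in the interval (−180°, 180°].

Start at +154.92°; shift +334.06° → +488.98°.
+488.98° lies outside (−180°, 180°]; subtract 360° → +128.98°.

128.98°E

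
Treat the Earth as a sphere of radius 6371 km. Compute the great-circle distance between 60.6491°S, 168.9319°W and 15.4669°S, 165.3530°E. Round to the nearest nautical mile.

Δλ = 165.3530 − -168.9319 = 334.2849°; wrapped into (−180°, 180°]: -25.7151°.
Δφ = -15.4669 − -60.6491 = 45.1822°.
a = sin²(Δφ/2) + cos φ₁ · cos φ₂ · sin²(Δλ/2) = 0.170966.
c = 2·atan2(√a, √(1−a)) = 0.85255 rad → d = 6371·c ≈ 5431.57 km ≈ 2932.81 nmi.

2933 nmi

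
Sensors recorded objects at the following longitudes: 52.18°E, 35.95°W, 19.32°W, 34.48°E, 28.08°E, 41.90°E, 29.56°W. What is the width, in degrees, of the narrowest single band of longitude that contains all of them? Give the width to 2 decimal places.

Sort the longitudes: -35.95°, -29.56°, -19.32°, +28.08°, +34.48°, +41.90°, +52.18°.
Eastward gaps between consecutive values (wrapping around): 6.39°, 10.24°, 47.40°, 6.40°, 7.42°, 10.28°, 271.87°.
Largest gap = 271.87° ⇒ minimal covering band is its complement: 360° − 271.87° = 88.13°.
Band runs from -35.95° eastward to +52.18°.

88.13°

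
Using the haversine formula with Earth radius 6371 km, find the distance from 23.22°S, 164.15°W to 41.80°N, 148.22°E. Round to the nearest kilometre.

Δλ = 148.22 − -164.15 = 312.37°; wrapped into (−180°, 180°]: -47.63°.
Δφ = 41.80 − -23.22 = 65.02°.
a = sin²(Δφ/2) + cos φ₁ · cos φ₂ · sin²(Δλ/2) = 0.400548.
c = 2·atan2(√a, √(1−a)) = 1.37056 rad → d = 6371·c ≈ 8731.81 km.

8732 km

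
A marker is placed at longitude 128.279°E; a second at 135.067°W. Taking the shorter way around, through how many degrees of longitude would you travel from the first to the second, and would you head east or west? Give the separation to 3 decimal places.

Raw difference: -135.067 − 128.279 = -263.346°.
Normalise into (−180°, 180°]: -263.346° + 360° = 96.654°.
Positive ⇒ the second point lies to the east; separation 96.654°.

96.654° east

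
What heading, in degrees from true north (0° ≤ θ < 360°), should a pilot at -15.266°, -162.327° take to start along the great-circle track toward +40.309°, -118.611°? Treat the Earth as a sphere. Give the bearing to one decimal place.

34.4°

Δλ = -118.611 − -162.327 = 43.716°.
θ = atan2( sin Δλ · cos φ₂ , cos φ₁ · sin φ₂ − sin φ₁ · cos φ₂ · cos Δλ )
  = atan2(0.52700, 0.76920) = 34.416° → normalised to [0°, 360°): 34.416°.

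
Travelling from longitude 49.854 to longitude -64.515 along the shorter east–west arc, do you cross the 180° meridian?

No

Signed shortest Δλ = ((-64.515 − 49.854 + 180) mod 360) − 180 = -114.369°.
Going west by 114.369° from +49.854° reaches -64.515° without touching 180°.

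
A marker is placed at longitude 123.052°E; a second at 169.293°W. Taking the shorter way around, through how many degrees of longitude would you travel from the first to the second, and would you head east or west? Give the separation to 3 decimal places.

Raw difference: -169.293 − 123.052 = -292.345°.
Normalise into (−180°, 180°]: -292.345° + 360° = 67.655°.
Positive ⇒ the second point lies to the east; separation 67.655°.

67.655° east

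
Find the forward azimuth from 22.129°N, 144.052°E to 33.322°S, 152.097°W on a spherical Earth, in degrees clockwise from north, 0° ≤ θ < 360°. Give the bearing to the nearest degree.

131°

Δλ = -152.097 − 144.052 = -296.149°; wrapped into (−180°, 180°]: 63.851°.
θ = atan2( sin Δλ · cos φ₂ , cos φ₁ · sin φ₂ − sin φ₁ · cos φ₂ · cos Δλ )
  = atan2(0.75007, -0.64760) = 130.807° → normalised to [0°, 360°): 130.807°.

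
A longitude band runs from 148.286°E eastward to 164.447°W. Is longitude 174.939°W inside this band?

Yes

Band width going east from +148.286° to -164.447°: ((-164.447 − 148.286) mod 360) = 47.267°.
Offset of -174.939° east of the west edge: ((-174.939 − 148.286) mod 360) = 36.775°.
36.775° ≤ 47.267° ⇒ inside.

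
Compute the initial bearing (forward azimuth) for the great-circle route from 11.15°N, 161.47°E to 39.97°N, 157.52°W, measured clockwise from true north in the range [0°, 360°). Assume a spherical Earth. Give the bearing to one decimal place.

Δλ = -157.52 − 161.47 = -318.99°; wrapped into (−180°, 180°]: 41.01°.
θ = atan2( sin Δλ · cos φ₂ , cos φ₁ · sin φ₂ − sin φ₁ · cos φ₂ · cos Δλ )
  = atan2(0.50289, 0.51843) = 44.128° → normalised to [0°, 360°): 44.128°.

44.1°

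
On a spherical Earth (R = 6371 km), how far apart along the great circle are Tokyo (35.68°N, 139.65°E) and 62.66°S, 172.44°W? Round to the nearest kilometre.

Δλ = -172.44 − 139.65 = -312.09°; wrapped into (−180°, 180°]: 47.91°.
Δφ = -62.66 − 35.68 = -98.34°.
a = sin²(Δφ/2) + cos φ₁ · cos φ₂ · sin²(Δλ/2) = 0.634023.
c = 2·atan2(√a, √(1−a)) = 1.84216 rad → d = 6371·c ≈ 11736.40 km.

11736 km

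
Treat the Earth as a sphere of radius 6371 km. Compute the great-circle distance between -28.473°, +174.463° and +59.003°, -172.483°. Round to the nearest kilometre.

Δλ = -172.483 − 174.463 = -346.946°; wrapped into (−180°, 180°]: 13.054°.
Δφ = 59.003 − -28.473 = 87.476°.
a = sin²(Δφ/2) + cos φ₁ · cos φ₂ · sin²(Δλ/2) = 0.483830.
c = 2·atan2(√a, √(1−a)) = 1.53845 rad → d = 6371·c ≈ 9801.48 km.

9801 km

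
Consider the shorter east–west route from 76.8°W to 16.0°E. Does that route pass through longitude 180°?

Signed shortest Δλ = ((16.0 − -76.8 + 180) mod 360) − 180 = 92.8°.
Going east by 92.8° from -76.8° reaches +16.0° without touching 180°.

No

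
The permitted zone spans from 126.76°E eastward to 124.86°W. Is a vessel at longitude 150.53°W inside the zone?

Band width going east from +126.76° to -124.86°: ((-124.86 − 126.76) mod 360) = 108.38°.
Offset of -150.53° east of the west edge: ((-150.53 − 126.76) mod 360) = 82.71°.
82.71° ≤ 108.38° ⇒ inside.

Yes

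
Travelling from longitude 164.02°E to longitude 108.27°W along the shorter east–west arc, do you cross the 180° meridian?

Yes

Naïve |-108.27 − 164.02| = 272.29° > 180°, so the shorter arc goes the other way round — across 180°.
Signed shortest Δλ = ((-108.27 − 164.02 + 180) mod 360) − 180 = 87.71°.
Going east by 87.71° from +164.02° passes through 180° before reaching -108.27°.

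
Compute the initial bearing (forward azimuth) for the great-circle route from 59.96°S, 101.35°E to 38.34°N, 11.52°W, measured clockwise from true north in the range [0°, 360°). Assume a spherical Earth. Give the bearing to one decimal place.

273.7°

Δλ = -11.52 − 101.35 = -112.87°.
θ = atan2( sin Δλ · cos φ₂ , cos φ₁ · sin φ₂ − sin φ₁ · cos φ₂ · cos Δλ )
  = atan2(-0.72269, 0.04666) = -86.306° → normalised to [0°, 360°): 273.694°.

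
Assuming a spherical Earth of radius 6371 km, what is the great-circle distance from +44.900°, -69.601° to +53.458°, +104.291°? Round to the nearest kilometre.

Δλ = 104.291 − -69.601 = 173.892°.
Δφ = 53.458 − 44.900 = 8.558°.
a = sin²(Δφ/2) + cos φ₁ · cos φ₂ · sin²(Δλ/2) = 0.426124.
c = 2·atan2(√a, √(1−a)) = 1.42250 rad → d = 6371·c ≈ 9062.76 km.

9063 km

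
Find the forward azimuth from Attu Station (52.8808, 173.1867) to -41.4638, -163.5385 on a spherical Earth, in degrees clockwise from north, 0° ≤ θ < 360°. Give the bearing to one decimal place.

Δλ = -163.5385 − 173.1867 = -336.7252°; wrapped into (−180°, 180°]: 23.2748°.
θ = atan2( sin Δλ · cos φ₂ , cos φ₁ · sin φ₂ − sin φ₁ · cos φ₂ · cos Δλ )
  = atan2(0.29611, -0.94850) = 162.662° → normalised to [0°, 360°): 162.662°.

162.7°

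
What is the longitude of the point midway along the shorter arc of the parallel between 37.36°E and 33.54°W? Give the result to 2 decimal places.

Signed shortest Δλ from +37.36° to -33.54° is -70.90°.
Midpoint longitude = +37.36° + (-70.90°)/2 = +37.36° − 35.45° = +1.91°.

1.91°E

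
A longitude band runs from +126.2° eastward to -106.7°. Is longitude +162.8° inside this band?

Yes

Band width going east from +126.2° to -106.7°: ((-106.7 − 126.2) mod 360) = 127.1°.
Offset of +162.8° east of the west edge: ((162.8 − 126.2) mod 360) = 36.6°.
36.6° ≤ 127.1° ⇒ inside.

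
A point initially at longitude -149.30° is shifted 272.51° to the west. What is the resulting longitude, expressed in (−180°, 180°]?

-61.81°

Start at -149.30°; shift −272.51° → -421.81°.
-421.81° lies outside (−180°, 180°]; add 360° → -61.81°.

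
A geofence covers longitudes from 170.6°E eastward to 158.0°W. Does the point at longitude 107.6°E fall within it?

No

Band width going east from +170.6° to -158.0°: ((-158.0 − 170.6) mod 360) = 31.4°.
Offset of +107.6° east of the west edge: ((107.6 − 170.6) mod 360) = 297.0°.
297.0° > 31.4° ⇒ outside.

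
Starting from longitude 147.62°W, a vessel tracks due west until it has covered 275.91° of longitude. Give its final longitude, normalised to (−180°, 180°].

63.53°W

Start at -147.62°; shift −275.91° → -423.53°.
-423.53° lies outside (−180°, 180°]; add 360° → -63.53°.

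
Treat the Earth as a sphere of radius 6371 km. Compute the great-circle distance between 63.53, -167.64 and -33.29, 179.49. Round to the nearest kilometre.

10826 km

Δλ = 179.49 − -167.64 = 347.13°; wrapped into (−180°, 180°]: -12.87°.
Δφ = -33.29 − 63.53 = -96.82°.
a = sin²(Δφ/2) + cos φ₁ · cos φ₂ · sin²(Δλ/2) = 0.564055.
c = 2·atan2(√a, √(1−a)) = 1.69926 rad → d = 6371·c ≈ 10825.99 km.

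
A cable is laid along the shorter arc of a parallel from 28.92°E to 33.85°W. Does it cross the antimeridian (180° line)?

Signed shortest Δλ = ((-33.85 − 28.92 + 180) mod 360) − 180 = -62.77°.
Going west by 62.77° from +28.92° reaches -33.85° without touching 180°.

No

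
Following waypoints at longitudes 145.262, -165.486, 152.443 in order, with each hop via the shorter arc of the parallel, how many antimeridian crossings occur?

2

Leg 1: +145.262° → -165.486°, shortest Δλ = 49.252° (east) — crosses 180°.
Leg 2: -165.486° → +152.443°, shortest Δλ = -42.071° (west) — crosses 180°.
Total crossings: 2.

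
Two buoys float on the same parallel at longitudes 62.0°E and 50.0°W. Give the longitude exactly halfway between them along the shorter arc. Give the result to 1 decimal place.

6.0°E

Signed shortest Δλ from +62.0° to -50.0° is -112.0°.
Midpoint longitude = +62.0° + (-112.0°)/2 = +62.0° − 56.0° = +6.0°.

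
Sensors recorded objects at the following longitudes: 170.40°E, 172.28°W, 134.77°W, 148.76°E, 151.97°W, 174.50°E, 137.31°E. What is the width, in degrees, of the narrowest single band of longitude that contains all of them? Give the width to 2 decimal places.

87.92°

Sort the longitudes: -172.28°, -151.97°, -134.77°, +137.31°, +148.76°, +170.40°, +174.50°.
Eastward gaps between consecutive values (wrapping around): 20.31°, 17.20°, 272.08°, 11.45°, 21.64°, 4.10°, 13.22°.
Largest gap = 272.08° ⇒ minimal covering band is its complement: 360° − 272.08° = 87.92°.
Band runs from +137.31° eastward to -134.77°, crossing the antimeridian.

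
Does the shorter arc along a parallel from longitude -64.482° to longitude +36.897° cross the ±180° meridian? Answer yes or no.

No

Signed shortest Δλ = ((36.897 − -64.482 + 180) mod 360) − 180 = 101.379°.
Going east by 101.379° from -64.482° reaches +36.897° without touching 180°.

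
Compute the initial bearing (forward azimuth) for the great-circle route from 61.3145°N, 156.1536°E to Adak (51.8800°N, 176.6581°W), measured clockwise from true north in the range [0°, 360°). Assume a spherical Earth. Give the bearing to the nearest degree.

Δλ = -176.6581 − 156.1536 = -332.8117°; wrapped into (−180°, 180°]: 27.1883°.
θ = atan2( sin Δλ · cos φ₂ , cos φ₁ · sin φ₂ − sin φ₁ · cos φ₂ · cos Δλ )
  = atan2(0.28206, -0.10408) = 110.255° → normalised to [0°, 360°): 110.255°.

110°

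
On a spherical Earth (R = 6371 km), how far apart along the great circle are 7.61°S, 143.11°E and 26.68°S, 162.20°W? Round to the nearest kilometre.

6133 km

Δλ = -162.20 − 143.11 = -305.31°; wrapped into (−180°, 180°]: 54.69°.
Δφ = -26.68 − -7.61 = -19.07°.
a = sin²(Δφ/2) + cos φ₁ · cos φ₂ · sin²(Δλ/2) = 0.214314.
c = 2·atan2(√a, √(1−a)) = 0.96262 rad → d = 6371·c ≈ 6132.85 km.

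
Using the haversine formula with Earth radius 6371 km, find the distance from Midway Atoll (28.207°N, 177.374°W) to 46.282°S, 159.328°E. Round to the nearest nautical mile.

Δλ = 159.328 − -177.374 = 336.702°; wrapped into (−180°, 180°]: -23.298°.
Δφ = -46.282 − 28.207 = -74.489°.
a = sin²(Δφ/2) + cos φ₁ · cos φ₂ · sin²(Δλ/2) = 0.391119.
c = 2·atan2(√a, √(1−a)) = 1.35127 rad → d = 6371·c ≈ 8608.97 km ≈ 4648.47 nmi.

4648 nmi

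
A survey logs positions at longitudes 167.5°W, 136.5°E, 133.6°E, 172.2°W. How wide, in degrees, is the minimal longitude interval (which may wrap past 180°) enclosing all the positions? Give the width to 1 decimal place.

Sort the longitudes: -172.2°, -167.5°, +133.6°, +136.5°.
Eastward gaps between consecutive values (wrapping around): 4.7°, 301.1°, 2.9°, 51.3°.
Largest gap = 301.1° ⇒ minimal covering band is its complement: 360° − 301.1° = 58.9°.
Band runs from +133.6° eastward to -167.5°, crossing the antimeridian.

58.9°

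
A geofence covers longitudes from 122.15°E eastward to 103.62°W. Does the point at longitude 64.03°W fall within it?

No

Band width going east from +122.15° to -103.62°: ((-103.62 − 122.15) mod 360) = 134.23°.
Offset of -64.03° east of the west edge: ((-64.03 − 122.15) mod 360) = 173.82°.
173.82° > 134.23° ⇒ outside.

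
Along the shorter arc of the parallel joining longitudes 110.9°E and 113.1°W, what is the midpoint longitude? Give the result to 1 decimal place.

Signed shortest Δλ from +110.9° to -113.1° is +136.0°.
Midpoint longitude = +110.9° + (+136.0°)/2 = +110.9° + 68.0° = +178.9°.
(The naïve average (+110.9 + -113.1)/2 = -1.1° is on the wrong side of the globe.)

178.9°E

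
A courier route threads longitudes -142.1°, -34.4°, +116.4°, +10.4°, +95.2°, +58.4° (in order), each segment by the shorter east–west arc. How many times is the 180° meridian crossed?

0

Leg 1: -142.1° → -34.4°, shortest Δλ = 107.7° (east) — does not cross 180°.
Leg 2: -34.4° → +116.4°, shortest Δλ = 150.8° (east) — does not cross 180°.
Leg 3: +116.4° → +10.4°, shortest Δλ = -106.0° (west) — does not cross 180°.
Leg 4: +10.4° → +95.2°, shortest Δλ = 84.8° (east) — does not cross 180°.
Leg 5: +95.2° → +58.4°, shortest Δλ = -36.8° (west) — does not cross 180°.
Total crossings: 0.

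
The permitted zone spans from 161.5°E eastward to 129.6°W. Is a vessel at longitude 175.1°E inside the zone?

Yes

Band width going east from +161.5° to -129.6°: ((-129.6 − 161.5) mod 360) = 68.9°.
Offset of +175.1° east of the west edge: ((175.1 − 161.5) mod 360) = 13.6°.
13.6° ≤ 68.9° ⇒ inside.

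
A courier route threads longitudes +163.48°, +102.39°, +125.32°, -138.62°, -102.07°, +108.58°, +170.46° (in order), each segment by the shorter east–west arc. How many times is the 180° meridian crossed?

Leg 1: +163.48° → +102.39°, shortest Δλ = -61.09° (west) — does not cross 180°.
Leg 2: +102.39° → +125.32°, shortest Δλ = 22.93° (east) — does not cross 180°.
Leg 3: +125.32° → -138.62°, shortest Δλ = 96.06° (east) — crosses 180°.
Leg 4: -138.62° → -102.07°, shortest Δλ = 36.55° (east) — does not cross 180°.
Leg 5: -102.07° → +108.58°, shortest Δλ = -149.35° (west) — crosses 180°.
Leg 6: +108.58° → +170.46°, shortest Δλ = 61.88° (east) — does not cross 180°.
Total crossings: 2.

2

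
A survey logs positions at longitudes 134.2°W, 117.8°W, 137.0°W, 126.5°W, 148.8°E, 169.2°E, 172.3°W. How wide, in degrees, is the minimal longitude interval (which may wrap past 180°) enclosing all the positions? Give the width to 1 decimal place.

93.4°

Sort the longitudes: -172.3°, -137.0°, -134.2°, -126.5°, -117.8°, +148.8°, +169.2°.
Eastward gaps between consecutive values (wrapping around): 35.3°, 2.8°, 7.7°, 8.7°, 266.6°, 20.4°, 18.5°.
Largest gap = 266.6° ⇒ minimal covering band is its complement: 360° − 266.6° = 93.4°.
Band runs from +148.8° eastward to -117.8°, crossing the antimeridian.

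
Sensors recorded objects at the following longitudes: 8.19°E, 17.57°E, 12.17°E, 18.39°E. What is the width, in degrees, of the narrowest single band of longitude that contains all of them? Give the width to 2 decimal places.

10.20°

Sort the longitudes: +8.19°, +12.17°, +17.57°, +18.39°.
Eastward gaps between consecutive values (wrapping around): 3.98°, 5.40°, 0.82°, 349.80°.
Largest gap = 349.80° ⇒ minimal covering band is its complement: 360° − 349.80° = 10.20°.
Band runs from +8.19° eastward to +18.39°.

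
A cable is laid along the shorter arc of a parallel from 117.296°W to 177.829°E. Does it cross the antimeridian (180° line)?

Naïve |177.829 − -117.296| = 295.125° > 180°, so the shorter arc goes the other way round — across 180°.
Signed shortest Δλ = ((177.829 − -117.296 + 180) mod 360) − 180 = -64.875°.
Going west by 64.875° from -117.296° passes through 180° before reaching +177.829°.

Yes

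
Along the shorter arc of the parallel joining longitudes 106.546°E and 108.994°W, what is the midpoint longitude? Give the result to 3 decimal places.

178.776°E

Signed shortest Δλ from +106.546° to -108.994° is +144.460°.
Midpoint longitude = +106.546° + (+144.460°)/2 = +106.546° + 72.230° = +178.776°.
(The naïve average (+106.546 + -108.994)/2 = -1.224° is on the wrong side of the globe.)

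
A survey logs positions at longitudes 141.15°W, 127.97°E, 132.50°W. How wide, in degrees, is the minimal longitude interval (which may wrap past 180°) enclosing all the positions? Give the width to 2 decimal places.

99.53°

Sort the longitudes: -141.15°, -132.50°, +127.97°.
Eastward gaps between consecutive values (wrapping around): 8.65°, 260.47°, 90.88°.
Largest gap = 260.47° ⇒ minimal covering band is its complement: 360° − 260.47° = 99.53°.
Band runs from +127.97° eastward to -132.50°, crossing the antimeridian.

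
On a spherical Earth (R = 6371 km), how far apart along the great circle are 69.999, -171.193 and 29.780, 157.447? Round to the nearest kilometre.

4885 km

Δλ = 157.447 − -171.193 = 328.640°; wrapped into (−180°, 180°]: -31.360°.
Δφ = 29.780 − 69.999 = -40.219°.
a = sin²(Δφ/2) + cos φ₁ · cos φ₂ · sin²(Δλ/2) = 0.139893.
c = 2·atan2(√a, √(1−a)) = 0.76669 rad → d = 6371·c ≈ 4884.55 km.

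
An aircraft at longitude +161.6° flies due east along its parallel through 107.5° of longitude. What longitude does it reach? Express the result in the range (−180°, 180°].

-90.9°

Start at +161.6°; shift +107.5° → +269.1°.
+269.1° lies outside (−180°, 180°]; subtract 360° → -90.9°.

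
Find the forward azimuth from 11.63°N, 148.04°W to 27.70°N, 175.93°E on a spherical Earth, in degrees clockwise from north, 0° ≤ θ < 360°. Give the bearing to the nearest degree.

301°

Δλ = 175.93 − -148.04 = 323.97°; wrapped into (−180°, 180°]: -36.03°.
θ = atan2( sin Δλ · cos φ₂ , cos φ₁ · sin φ₂ − sin φ₁ · cos φ₂ · cos Δλ )
  = atan2(-0.52080, 0.31095) = -59.160° → normalised to [0°, 360°): 300.840°.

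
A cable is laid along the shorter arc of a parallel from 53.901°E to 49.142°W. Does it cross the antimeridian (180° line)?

Signed shortest Δλ = ((-49.142 − 53.901 + 180) mod 360) − 180 = -103.043°.
Going west by 103.043° from +53.901° reaches -49.142° without touching 180°.

No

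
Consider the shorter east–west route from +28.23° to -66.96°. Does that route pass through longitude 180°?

No

Signed shortest Δλ = ((-66.96 − 28.23 + 180) mod 360) − 180 = -95.19°.
Going west by 95.19° from +28.23° reaches -66.96° without touching 180°.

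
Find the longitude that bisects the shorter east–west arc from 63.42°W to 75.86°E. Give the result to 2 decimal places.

Signed shortest Δλ from -63.42° to +75.86° is +139.28°.
Midpoint longitude = -63.42° + (+139.28°)/2 = -63.42° + 69.64° = +6.22°.

6.22°E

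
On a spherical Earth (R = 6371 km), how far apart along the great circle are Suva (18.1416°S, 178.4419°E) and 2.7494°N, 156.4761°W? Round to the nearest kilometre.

3598 km

Δλ = -156.4761 − 178.4419 = -334.9180°; wrapped into (−180°, 180°]: 25.0820°.
Δφ = 2.7494 − -18.1416 = 20.8910°.
a = sin²(Δφ/2) + cos φ₁ · cos φ₂ · sin²(Δλ/2) = 0.077623.
c = 2·atan2(√a, √(1−a)) = 0.56469 rad → d = 6371·c ≈ 3597.66 km.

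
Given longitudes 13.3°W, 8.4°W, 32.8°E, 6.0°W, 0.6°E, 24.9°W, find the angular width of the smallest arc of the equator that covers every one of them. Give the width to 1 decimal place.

Sort the longitudes: -24.9°, -13.3°, -8.4°, -6.0°, +0.6°, +32.8°.
Eastward gaps between consecutive values (wrapping around): 11.6°, 4.9°, 2.4°, 6.6°, 32.2°, 302.3°.
Largest gap = 302.3° ⇒ minimal covering band is its complement: 360° − 302.3° = 57.7°.
Band runs from -24.9° eastward to +32.8°.

57.7°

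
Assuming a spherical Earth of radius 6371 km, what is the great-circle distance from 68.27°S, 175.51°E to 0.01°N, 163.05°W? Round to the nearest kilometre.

7767 km

Δλ = -163.05 − 175.51 = -338.56°; wrapped into (−180°, 180°]: 21.44°.
Δφ = 0.01 − -68.27 = 68.28°.
a = sin²(Δφ/2) + cos φ₁ · cos φ₂ · sin²(Δλ/2) = 0.327774.
c = 2·atan2(√a, √(1−a)) = 1.21914 rad → d = 6371·c ≈ 7767.15 km.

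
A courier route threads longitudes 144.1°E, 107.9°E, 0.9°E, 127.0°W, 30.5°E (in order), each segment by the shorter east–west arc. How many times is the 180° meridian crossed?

0

Leg 1: +144.1° → +107.9°, shortest Δλ = -36.2° (west) — does not cross 180°.
Leg 2: +107.9° → +0.9°, shortest Δλ = -107.0° (west) — does not cross 180°.
Leg 3: +0.9° → -127.0°, shortest Δλ = -127.9° (west) — does not cross 180°.
Leg 4: -127.0° → +30.5°, shortest Δλ = 157.5° (east) — does not cross 180°.
Total crossings: 0.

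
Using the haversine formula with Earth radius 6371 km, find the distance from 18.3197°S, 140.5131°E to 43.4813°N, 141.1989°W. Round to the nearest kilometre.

10495 km

Δλ = -141.1989 − 140.5131 = -281.7120°; wrapped into (−180°, 180°]: 78.2880°.
Δφ = 43.4813 − -18.3197 = 61.8010°.
a = sin²(Δφ/2) + cos φ₁ · cos φ₂ · sin²(Δλ/2) = 0.538231.
c = 2·atan2(√a, √(1−a)) = 1.64733 rad → d = 6371·c ≈ 10495.16 km.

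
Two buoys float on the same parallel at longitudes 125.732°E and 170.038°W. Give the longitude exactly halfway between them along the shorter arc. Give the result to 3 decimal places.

157.847°E

Signed shortest Δλ from +125.732° to -170.038° is +64.230°.
Midpoint longitude = +125.732° + (+64.230°)/2 = +125.732° + 32.115° = +157.847°.
(The naïve average (+125.732 + -170.038)/2 = -22.153° is on the wrong side of the globe.)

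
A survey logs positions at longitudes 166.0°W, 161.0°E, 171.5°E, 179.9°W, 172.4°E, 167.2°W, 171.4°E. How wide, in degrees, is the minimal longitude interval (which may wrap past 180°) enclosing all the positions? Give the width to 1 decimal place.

33.0°

Sort the longitudes: -179.9°, -167.2°, -166.0°, +161.0°, +171.4°, +171.5°, +172.4°.
Eastward gaps between consecutive values (wrapping around): 12.7°, 1.2°, 327.0°, 10.4°, 0.1°, 0.9°, 7.7°.
Largest gap = 327.0° ⇒ minimal covering band is its complement: 360° − 327.0° = 33.0°.
Band runs from +161.0° eastward to -166.0°, crossing the antimeridian.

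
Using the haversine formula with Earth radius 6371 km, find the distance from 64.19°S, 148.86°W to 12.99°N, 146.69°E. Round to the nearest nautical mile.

5470 nmi

Δλ = 146.69 − -148.86 = 295.55°; wrapped into (−180°, 180°]: -64.45°.
Δφ = 12.99 − -64.19 = 77.18°.
a = sin²(Δφ/2) + cos φ₁ · cos φ₂ · sin²(Δλ/2) = 0.509690.
c = 2·atan2(√a, √(1−a)) = 1.59018 rad → d = 6371·c ≈ 10131.03 km ≈ 5470.32 nmi.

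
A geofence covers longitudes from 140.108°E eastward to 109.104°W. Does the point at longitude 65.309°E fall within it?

No

Band width going east from +140.108° to -109.104°: ((-109.104 − 140.108) mod 360) = 110.788°.
Offset of +65.309° east of the west edge: ((65.309 − 140.108) mod 360) = 285.201°.
285.201° > 110.788° ⇒ outside.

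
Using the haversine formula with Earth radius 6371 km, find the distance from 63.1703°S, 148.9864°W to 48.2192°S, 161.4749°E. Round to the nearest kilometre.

3405 km

Δλ = 161.4749 − -148.9864 = 310.4613°; wrapped into (−180°, 180°]: -49.5387°.
Δφ = -48.2192 − -63.1703 = 14.9511°.
a = sin²(Δφ/2) + cos φ₁ · cos φ₂ · sin²(Δλ/2) = 0.069713.
c = 2·atan2(√a, √(1−a)) = 0.53440 rad → d = 6371·c ≈ 3404.67 km.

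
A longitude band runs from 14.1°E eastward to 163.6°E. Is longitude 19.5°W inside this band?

No

Band width going east from +14.1° to +163.6°: ((163.6 − 14.1) mod 360) = 149.5°.
Offset of -19.5° east of the west edge: ((-19.5 − 14.1) mod 360) = 326.4°.
326.4° > 149.5° ⇒ outside.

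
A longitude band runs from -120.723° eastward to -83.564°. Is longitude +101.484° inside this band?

Band width going east from -120.723° to -83.564°: ((-83.564 − -120.723) mod 360) = 37.159°.
Offset of +101.484° east of the west edge: ((101.484 − -120.723) mod 360) = 222.207°.
222.207° > 37.159° ⇒ outside.

No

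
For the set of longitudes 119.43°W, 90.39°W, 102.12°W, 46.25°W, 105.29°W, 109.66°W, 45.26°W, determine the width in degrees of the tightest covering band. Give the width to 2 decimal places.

74.17°

Sort the longitudes: -119.43°, -109.66°, -105.29°, -102.12°, -90.39°, -46.25°, -45.26°.
Eastward gaps between consecutive values (wrapping around): 9.77°, 4.37°, 3.17°, 11.73°, 44.14°, 0.99°, 285.83°.
Largest gap = 285.83° ⇒ minimal covering band is its complement: 360° − 285.83° = 74.17°.
Band runs from -119.43° eastward to -45.26°.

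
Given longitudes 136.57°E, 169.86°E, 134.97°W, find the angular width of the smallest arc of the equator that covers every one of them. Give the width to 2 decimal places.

88.46°

Sort the longitudes: -134.97°, +136.57°, +169.86°.
Eastward gaps between consecutive values (wrapping around): 271.54°, 33.29°, 55.17°.
Largest gap = 271.54° ⇒ minimal covering band is its complement: 360° − 271.54° = 88.46°.
Band runs from +136.57° eastward to -134.97°, crossing the antimeridian.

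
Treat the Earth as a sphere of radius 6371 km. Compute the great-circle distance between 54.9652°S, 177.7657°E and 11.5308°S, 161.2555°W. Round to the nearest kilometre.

Δλ = -161.2555 − 177.7657 = -339.0212°; wrapped into (−180°, 180°]: 20.9788°.
Δφ = -11.5308 − -54.9652 = 43.4344°.
a = sin²(Δφ/2) + cos φ₁ · cos φ₂ · sin²(Δλ/2) = 0.155562.
c = 2·atan2(√a, √(1−a)) = 0.81086 rad → d = 6371·c ≈ 5165.98 km.

5166 km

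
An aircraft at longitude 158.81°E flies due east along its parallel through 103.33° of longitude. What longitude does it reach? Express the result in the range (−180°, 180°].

Start at +158.81°; shift +103.33° → +262.14°.
+262.14° lies outside (−180°, 180°]; subtract 360° → -97.86°.

97.86°W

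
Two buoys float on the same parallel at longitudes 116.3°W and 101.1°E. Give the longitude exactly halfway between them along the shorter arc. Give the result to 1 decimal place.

172.4°E

Signed shortest Δλ from -116.3° to +101.1° is -142.6°.
Midpoint longitude = -116.3° + (-142.6°)/2 = -116.3° − 71.3° = -187.6°.
Normalise into (−180°, 180°]: +172.4°.
(The naïve average (-116.3 + +101.1)/2 = -7.6° is on the wrong side of the globe.)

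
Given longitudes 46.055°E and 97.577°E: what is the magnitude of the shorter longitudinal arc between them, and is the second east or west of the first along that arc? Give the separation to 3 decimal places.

Raw difference: 97.577 − 46.055 = 51.522°.
Normalise into (−180°, 180°]: 51.522° stays 51.522°.
Positive ⇒ the second point lies to the east; separation 51.522°.

51.522° east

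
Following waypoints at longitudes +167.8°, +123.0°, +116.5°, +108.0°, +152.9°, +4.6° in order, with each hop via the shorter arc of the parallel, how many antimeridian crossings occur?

0

Leg 1: +167.8° → +123.0°, shortest Δλ = -44.8° (west) — does not cross 180°.
Leg 2: +123.0° → +116.5°, shortest Δλ = -6.5° (west) — does not cross 180°.
Leg 3: +116.5° → +108.0°, shortest Δλ = -8.5° (west) — does not cross 180°.
Leg 4: +108.0° → +152.9°, shortest Δλ = 44.9° (east) — does not cross 180°.
Leg 5: +152.9° → +4.6°, shortest Δλ = -148.3° (west) — does not cross 180°.
Total crossings: 0.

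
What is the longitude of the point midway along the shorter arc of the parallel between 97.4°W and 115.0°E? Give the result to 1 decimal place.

Signed shortest Δλ from -97.4° to +115.0° is -147.6°.
Midpoint longitude = -97.4° + (-147.6°)/2 = -97.4° − 73.8° = -171.2°.
(The naïve average (-97.4 + +115.0)/2 = 8.8° is on the wrong side of the globe.)

171.2°W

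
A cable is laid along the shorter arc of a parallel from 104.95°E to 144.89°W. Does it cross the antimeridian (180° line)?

Yes

Naïve |-144.89 − 104.95| = 249.84° > 180°, so the shorter arc goes the other way round — across 180°.
Signed shortest Δλ = ((-144.89 − 104.95 + 180) mod 360) − 180 = 110.16°.
Going east by 110.16° from +104.95° passes through 180° before reaching -144.89°.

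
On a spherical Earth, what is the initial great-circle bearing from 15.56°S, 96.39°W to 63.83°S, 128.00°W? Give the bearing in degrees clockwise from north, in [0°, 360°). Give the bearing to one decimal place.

Δλ = -128.00 − -96.39 = -31.61°.
θ = atan2( sin Δλ · cos φ₂ , cos φ₁ · sin φ₂ − sin φ₁ · cos φ₂ · cos Δλ )
  = atan2(-0.23116, -0.76384) = -163.163° → normalised to [0°, 360°): 196.837°.

196.8°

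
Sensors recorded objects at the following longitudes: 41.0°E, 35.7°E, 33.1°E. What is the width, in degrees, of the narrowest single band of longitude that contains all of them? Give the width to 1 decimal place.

Sort the longitudes: +33.1°, +35.7°, +41.0°.
Eastward gaps between consecutive values (wrapping around): 2.6°, 5.3°, 352.1°.
Largest gap = 352.1° ⇒ minimal covering band is its complement: 360° − 352.1° = 7.9°.
Band runs from +33.1° eastward to +41.0°.

7.9°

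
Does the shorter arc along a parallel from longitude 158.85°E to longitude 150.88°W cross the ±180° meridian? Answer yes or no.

Yes

Naïve |-150.88 − 158.85| = 309.73° > 180°, so the shorter arc goes the other way round — across 180°.
Signed shortest Δλ = ((-150.88 − 158.85 + 180) mod 360) − 180 = 50.27°.
Going east by 50.27° from +158.85° passes through 180° before reaching -150.88°.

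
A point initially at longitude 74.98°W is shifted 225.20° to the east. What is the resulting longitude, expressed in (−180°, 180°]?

150.22°E

Start at -74.98°; shift +225.20° → +150.22°.
+150.22° already lies in (−180°, 180°].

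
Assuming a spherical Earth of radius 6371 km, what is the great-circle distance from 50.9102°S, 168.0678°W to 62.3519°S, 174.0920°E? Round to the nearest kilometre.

Δλ = 174.0920 − -168.0678 = 342.1598°; wrapped into (−180°, 180°]: -17.8402°.
Δφ = -62.3519 − -50.9102 = -11.4417°.
a = sin²(Δφ/2) + cos φ₁ · cos φ₂ · sin²(Δλ/2) = 0.016971.
c = 2·atan2(√a, √(1−a)) = 0.26129 rad → d = 6371·c ≈ 1664.68 km.

1665 km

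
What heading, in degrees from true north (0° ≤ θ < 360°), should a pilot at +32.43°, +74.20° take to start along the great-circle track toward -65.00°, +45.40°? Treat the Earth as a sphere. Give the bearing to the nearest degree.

Δλ = 45.40 − 74.20 = -28.80°.
θ = atan2( sin Δλ · cos φ₂ , cos φ₁ · sin φ₂ − sin φ₁ · cos φ₂ · cos Δλ )
  = atan2(-0.20360, -0.96357) = -168.069° → normalised to [0°, 360°): 191.931°.

192°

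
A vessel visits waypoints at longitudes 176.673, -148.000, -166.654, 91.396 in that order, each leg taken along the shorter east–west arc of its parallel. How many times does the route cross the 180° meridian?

Leg 1: +176.673° → -148.000°, shortest Δλ = 35.327° (east) — crosses 180°.
Leg 2: -148.000° → -166.654°, shortest Δλ = -18.654° (west) — does not cross 180°.
Leg 3: -166.654° → +91.396°, shortest Δλ = -101.95° (west) — crosses 180°.
Total crossings: 2.

2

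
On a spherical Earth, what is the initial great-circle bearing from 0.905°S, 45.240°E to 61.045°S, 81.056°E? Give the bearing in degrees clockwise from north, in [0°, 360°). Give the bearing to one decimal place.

161.9°

Δλ = 81.056 − 45.240 = 35.816°.
θ = atan2( sin Δλ · cos φ₂ , cos φ₁ · sin φ₂ − sin φ₁ · cos φ₂ · cos Δλ )
  = atan2(0.28330, -0.86869) = 161.938° → normalised to [0°, 360°): 161.938°.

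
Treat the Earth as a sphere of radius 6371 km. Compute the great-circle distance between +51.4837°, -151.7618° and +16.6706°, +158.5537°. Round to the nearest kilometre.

5824 km

Δλ = 158.5537 − -151.7618 = 310.3155°; wrapped into (−180°, 180°]: -49.6845°.
Δφ = 16.6706 − 51.4837 = -34.8131°.
a = sin²(Δφ/2) + cos φ₁ · cos φ₂ · sin²(Δλ/2) = 0.194785.
c = 2·atan2(√a, √(1−a)) = 0.91419 rad → d = 6371·c ≈ 5824.33 km.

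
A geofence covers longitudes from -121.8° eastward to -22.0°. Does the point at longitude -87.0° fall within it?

Yes

Band width going east from -121.8° to -22.0°: ((-22.0 − -121.8) mod 360) = 99.8°.
Offset of -87.0° east of the west edge: ((-87.0 − -121.8) mod 360) = 34.8°.
34.8° ≤ 99.8° ⇒ inside.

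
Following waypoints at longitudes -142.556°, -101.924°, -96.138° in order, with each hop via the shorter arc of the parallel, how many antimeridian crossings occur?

Leg 1: -142.556° → -101.924°, shortest Δλ = 40.632° (east) — does not cross 180°.
Leg 2: -101.924° → -96.138°, shortest Δλ = 5.786° (east) — does not cross 180°.
Total crossings: 0.

0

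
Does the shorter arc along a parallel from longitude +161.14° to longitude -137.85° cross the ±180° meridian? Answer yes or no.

Yes

Naïve |-137.85 − 161.14| = 298.99° > 180°, so the shorter arc goes the other way round — across 180°.
Signed shortest Δλ = ((-137.85 − 161.14 + 180) mod 360) − 180 = 61.01°.
Going east by 61.01° from +161.14° passes through 180° before reaching -137.85°.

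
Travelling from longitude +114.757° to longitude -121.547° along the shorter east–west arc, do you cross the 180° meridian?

Naïve |-121.547 − 114.757| = 236.304° > 180°, so the shorter arc goes the other way round — across 180°.
Signed shortest Δλ = ((-121.547 − 114.757 + 180) mod 360) − 180 = 123.696°.
Going east by 123.696° from +114.757° passes through 180° before reaching -121.547°.

Yes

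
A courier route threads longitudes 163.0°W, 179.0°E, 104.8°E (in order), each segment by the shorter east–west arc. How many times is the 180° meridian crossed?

Leg 1: -163.0° → +179.0°, shortest Δλ = -18.0° (west) — crosses 180°.
Leg 2: +179.0° → +104.8°, shortest Δλ = -74.2° (west) — does not cross 180°.
Total crossings: 1.

1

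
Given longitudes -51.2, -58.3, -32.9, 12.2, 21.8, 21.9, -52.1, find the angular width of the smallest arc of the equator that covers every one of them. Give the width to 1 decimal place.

80.2°

Sort the longitudes: -58.3°, -52.1°, -51.2°, -32.9°, +12.2°, +21.8°, +21.9°.
Eastward gaps between consecutive values (wrapping around): 6.2°, 0.9°, 18.3°, 45.1°, 9.6°, 0.1°, 279.8°.
Largest gap = 279.8° ⇒ minimal covering band is its complement: 360° − 279.8° = 80.2°.
Band runs from -58.3° eastward to +21.9°.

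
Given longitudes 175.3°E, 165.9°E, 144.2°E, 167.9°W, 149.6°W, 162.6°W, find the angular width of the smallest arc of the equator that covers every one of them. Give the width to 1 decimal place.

Sort the longitudes: -167.9°, -162.6°, -149.6°, +144.2°, +165.9°, +175.3°.
Eastward gaps between consecutive values (wrapping around): 5.3°, 13.0°, 293.8°, 21.7°, 9.4°, 16.8°.
Largest gap = 293.8° ⇒ minimal covering band is its complement: 360° − 293.8° = 66.2°.
Band runs from +144.2° eastward to -149.6°, crossing the antimeridian.

66.2°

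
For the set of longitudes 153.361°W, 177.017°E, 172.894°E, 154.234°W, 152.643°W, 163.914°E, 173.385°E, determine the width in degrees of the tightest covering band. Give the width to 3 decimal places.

Sort the longitudes: -154.234°, -153.361°, -152.643°, +163.914°, +172.894°, +173.385°, +177.017°.
Eastward gaps between consecutive values (wrapping around): 0.873°, 0.718°, 316.557°, 8.980°, 0.491°, 3.632°, 28.749°.
Largest gap = 316.557° ⇒ minimal covering band is its complement: 360° − 316.557° = 43.443°.
Band runs from +163.914° eastward to -152.643°, crossing the antimeridian.

43.443°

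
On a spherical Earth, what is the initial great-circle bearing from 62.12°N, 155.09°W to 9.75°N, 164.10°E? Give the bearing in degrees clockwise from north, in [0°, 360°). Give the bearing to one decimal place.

Δλ = 164.10 − -155.09 = 319.19°; wrapped into (−180°, 180°]: -40.81°.
θ = atan2( sin Δλ · cos φ₂ , cos φ₁ · sin φ₂ − sin φ₁ · cos φ₂ · cos Δλ )
  = atan2(-0.64411, -0.58017) = -132.010° → normalised to [0°, 360°): 227.990°.

228.0°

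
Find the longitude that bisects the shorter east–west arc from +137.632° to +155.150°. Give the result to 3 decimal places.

Signed shortest Δλ from +137.632° to +155.150° is +17.518°.
Midpoint longitude = +137.632° + (+17.518°)/2 = +137.632° + 8.759° = +146.391°.

+146.391°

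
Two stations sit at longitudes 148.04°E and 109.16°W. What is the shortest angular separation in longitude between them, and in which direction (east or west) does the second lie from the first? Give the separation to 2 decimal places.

Raw difference: -109.16 − 148.04 = -257.2°.
Normalise into (−180°, 180°]: -257.2° + 360° = 102.8°.
Positive ⇒ the second point lies to the east; separation 102.80°.

102.80° east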